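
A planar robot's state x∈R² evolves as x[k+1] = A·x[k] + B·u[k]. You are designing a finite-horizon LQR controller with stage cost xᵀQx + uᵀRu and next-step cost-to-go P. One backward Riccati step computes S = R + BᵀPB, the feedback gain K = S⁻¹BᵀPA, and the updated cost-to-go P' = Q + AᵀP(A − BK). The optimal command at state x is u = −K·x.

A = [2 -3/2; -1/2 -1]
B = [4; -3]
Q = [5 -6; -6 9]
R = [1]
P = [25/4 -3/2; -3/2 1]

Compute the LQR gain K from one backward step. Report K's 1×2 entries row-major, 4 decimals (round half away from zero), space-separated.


BᵀP = [29.5000 -9.0000]
S = R + BᵀPB = [1] + [145.0000] = [146.0000]
BᵀPA = [63.5000 -35.2500]
K = S⁻¹·BᵀPA = [0.4349 -0.2414]
A−BK = [0.2603 -0.5342; 0.8048 -1.7243]
AᵀP(A−BK) = [0.6318 -1.0437; -1.0437 2.0518]
P' = Q + AᵀP(A−BK) = [5.6318 -7.0437; -7.0437 11.0518]
tr(P') = 16.6836

0.4349 -0.2414


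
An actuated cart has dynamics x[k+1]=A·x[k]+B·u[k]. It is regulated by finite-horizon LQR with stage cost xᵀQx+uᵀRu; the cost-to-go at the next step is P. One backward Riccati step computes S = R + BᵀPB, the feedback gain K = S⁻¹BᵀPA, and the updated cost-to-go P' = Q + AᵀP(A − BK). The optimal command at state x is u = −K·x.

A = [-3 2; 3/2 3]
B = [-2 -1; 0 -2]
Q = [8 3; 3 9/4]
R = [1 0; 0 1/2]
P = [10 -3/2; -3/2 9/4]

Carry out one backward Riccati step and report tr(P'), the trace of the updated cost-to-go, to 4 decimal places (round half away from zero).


14.9782

BᵀP = [-20.0000 3.0000; -7.0000 -3.0000]
S = R + BᵀPB = [1 0; 0 1/2] + [40.0000 14.0000; 14.0000 13.0000] = [41.0000 14.0000; 14.0000 13.5000]
BᵀPA = [64.5000 -31.0000; 16.5000 -23.0000]
K = S⁻¹·BᵀPA = [1.7895 -0.2699; -0.6336 -1.4238]
A−BK = [-0.0545 0.0364; 0.2329 0.1524]
AᵀP(A−BK) = [3.5929 0.0278; 0.0278 1.1353]
P' = Q + AᵀP(A−BK) = [11.5929 3.0278; 3.0278 3.3853]
tr(P') = 14.9782


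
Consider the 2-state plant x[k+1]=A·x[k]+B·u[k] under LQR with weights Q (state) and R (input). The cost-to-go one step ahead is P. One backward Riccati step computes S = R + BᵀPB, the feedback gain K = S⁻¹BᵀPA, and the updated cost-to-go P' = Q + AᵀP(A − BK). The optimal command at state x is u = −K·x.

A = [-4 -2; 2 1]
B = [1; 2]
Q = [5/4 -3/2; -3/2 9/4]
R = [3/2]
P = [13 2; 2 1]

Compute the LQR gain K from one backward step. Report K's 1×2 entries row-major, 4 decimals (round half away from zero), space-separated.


BᵀP = [17.0000 4.0000]
S = R + BᵀPB = [3/2] + [25.0000] = [26.5000]
BᵀPA = [-60.0000 -30.0000]
K = S⁻¹·BᵀPA = [-2.2642 -1.1321]
A−BK = [-1.7358 -0.8679; 6.5283 3.2642]
AᵀP(A−BK) = [44.1509 22.0755; 22.0755 11.0377]
P' = Q + AᵀP(A−BK) = [45.4009 20.5755; 20.5755 13.2877]
tr(P') = 58.6887

-2.2642 -1.1321


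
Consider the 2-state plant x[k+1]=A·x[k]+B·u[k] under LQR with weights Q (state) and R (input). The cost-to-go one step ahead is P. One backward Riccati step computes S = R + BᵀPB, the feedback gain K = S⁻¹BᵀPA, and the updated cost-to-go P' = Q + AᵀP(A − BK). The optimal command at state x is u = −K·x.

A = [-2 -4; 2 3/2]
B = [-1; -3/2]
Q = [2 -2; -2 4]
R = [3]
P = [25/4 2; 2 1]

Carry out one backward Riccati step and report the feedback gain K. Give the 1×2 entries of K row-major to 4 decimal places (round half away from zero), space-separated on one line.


BᵀP = [-9.2500 -3.5000]
S = R + BᵀPB = [3] + [14.5000] = [17.5000]
BᵀPA = [11.5000 31.7500]
K = S⁻¹·BᵀPA = [0.6571 1.8143]
A−BK = [-1.3429 -2.1857; 2.9857 4.2214]
AᵀP(A−BK) = [5.4429 10.1357; 10.1357 20.6464]
P' = Q + AᵀP(A−BK) = [7.4429 8.1357; 8.1357 24.6464]
tr(P') = 32.0893

0.6571 1.8143


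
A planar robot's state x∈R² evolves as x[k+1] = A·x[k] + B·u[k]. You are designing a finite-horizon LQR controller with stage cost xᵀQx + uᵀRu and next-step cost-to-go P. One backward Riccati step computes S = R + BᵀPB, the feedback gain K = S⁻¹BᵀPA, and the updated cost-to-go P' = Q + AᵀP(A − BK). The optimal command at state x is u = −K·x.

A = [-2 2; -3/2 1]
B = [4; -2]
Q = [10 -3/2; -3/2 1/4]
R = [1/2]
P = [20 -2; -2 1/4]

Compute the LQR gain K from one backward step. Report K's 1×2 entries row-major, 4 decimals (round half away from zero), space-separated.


-0.4392 0.4512

BᵀP = [84.0000 -8.5000]
S = R + BᵀPB = [1/2] + [353.0000] = [353.5000]
BᵀPA = [-155.2500 159.5000]
K = S⁻¹·BᵀPA = [-0.4392 0.4512]
A−BK = [-0.2433 0.1952; -2.3784 1.9024]
AᵀP(A−BK) = [0.3799 -0.3258; -0.3258 0.2832]
P' = Q + AᵀP(A−BK) = [10.3799 -1.8258; -1.8258 0.5332]
tr(P') = 10.9131


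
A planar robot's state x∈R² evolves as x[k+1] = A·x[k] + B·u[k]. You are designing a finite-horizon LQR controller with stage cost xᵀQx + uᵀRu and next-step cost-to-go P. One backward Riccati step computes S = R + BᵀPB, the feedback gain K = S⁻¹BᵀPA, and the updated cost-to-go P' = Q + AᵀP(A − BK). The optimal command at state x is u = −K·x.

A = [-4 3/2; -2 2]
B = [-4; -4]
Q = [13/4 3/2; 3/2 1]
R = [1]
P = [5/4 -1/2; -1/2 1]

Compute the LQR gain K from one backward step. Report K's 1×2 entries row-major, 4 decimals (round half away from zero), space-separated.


0.7619 -0.4048

BᵀP = [-3.0000 -2.0000]
S = R + BᵀPB = [1] + [20.0000] = [21.0000]
BᵀPA = [16.0000 -8.5000]
K = S⁻¹·BᵀPA = [0.7619 -0.4048]
A−BK = [-0.9524 -0.1190; 1.0476 0.3810]
AᵀP(A−BK) = [3.8095 0.4762; 0.4762 0.3720]
P' = Q + AᵀP(A−BK) = [7.0595 1.9762; 1.9762 1.3720]
tr(P') = 8.4315


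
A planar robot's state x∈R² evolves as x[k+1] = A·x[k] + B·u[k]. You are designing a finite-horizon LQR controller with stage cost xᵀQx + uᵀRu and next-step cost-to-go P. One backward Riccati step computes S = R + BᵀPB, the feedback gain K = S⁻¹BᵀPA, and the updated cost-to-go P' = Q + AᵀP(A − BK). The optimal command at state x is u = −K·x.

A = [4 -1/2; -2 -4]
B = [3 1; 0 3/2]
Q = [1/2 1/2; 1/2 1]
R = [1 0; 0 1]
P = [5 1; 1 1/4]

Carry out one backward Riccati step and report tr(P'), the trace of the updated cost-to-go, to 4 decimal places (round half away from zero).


3.8126

BᵀP = [15.0000 3.0000; 6.5000 1.3750]
S = R + BᵀPB = [1 0; 0 1] + [45.0000 19.5000; 19.5000 8.5625] = [46.0000 19.5000; 19.5000 9.5625]
BᵀPA = [54.0000 -19.5000; 23.2500 -8.7500]
K = S⁻¹·BᵀPA = [1.0566 -0.2657; 0.2767 -0.3732]
A−BK = [0.5535 0.6703; -2.4151 -3.4403]
AᵀP(A−BK) = [1.5094 0.0252; 0.0252 0.8032]
P' = Q + AᵀP(A−BK) = [2.0094 0.5252; 0.5252 1.8032]
tr(P') = 3.8126


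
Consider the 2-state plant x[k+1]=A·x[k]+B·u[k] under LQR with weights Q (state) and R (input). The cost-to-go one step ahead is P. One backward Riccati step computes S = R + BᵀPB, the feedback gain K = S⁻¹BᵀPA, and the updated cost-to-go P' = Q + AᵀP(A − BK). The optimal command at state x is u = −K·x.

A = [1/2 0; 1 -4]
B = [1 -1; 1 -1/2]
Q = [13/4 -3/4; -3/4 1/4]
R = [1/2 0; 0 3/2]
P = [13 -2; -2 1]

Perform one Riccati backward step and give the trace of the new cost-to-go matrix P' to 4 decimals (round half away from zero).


BᵀP = [11.0000 -1.0000; -12.0000 1.5000]
S = R + BᵀPB = [1/2 0; 0 3/2] + [10.0000 -10.5000; -10.5000 11.2500] = [10.5000 -10.5000; -10.5000 12.7500]
BᵀPA = [4.5000 4.0000; -4.5000 -6.0000]
K = S⁻¹·BᵀPA = [0.4286 -0.5079; 0.0000 -0.8889]
A−BK = [0.0714 -0.3810; 0.5714 -3.9365]
AᵀP(A−BK) = [0.3214 -1.7143; -1.7143 12.6984]
P' = Q + AᵀP(A−BK) = [3.5714 -2.4643; -2.4643 12.9484]
tr(P') = 16.5198

16.5198


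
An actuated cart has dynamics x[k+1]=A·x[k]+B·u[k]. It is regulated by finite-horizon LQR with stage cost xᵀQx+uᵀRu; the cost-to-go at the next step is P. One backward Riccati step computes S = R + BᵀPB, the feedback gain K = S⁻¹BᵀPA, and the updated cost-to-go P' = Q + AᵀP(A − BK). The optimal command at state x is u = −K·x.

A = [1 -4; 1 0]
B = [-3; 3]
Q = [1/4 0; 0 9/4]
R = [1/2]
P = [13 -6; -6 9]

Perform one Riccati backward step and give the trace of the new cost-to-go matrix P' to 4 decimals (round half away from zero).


50.4250

BᵀP = [-57.0000 45.0000]
S = R + BᵀPB = [1/2] + [306.0000] = [306.5000]
BᵀPA = [-12.0000 228.0000]
K = S⁻¹·BᵀPA = [-0.0392 0.7439]
A−BK = [0.8825 -1.7684; 1.1175 -2.2316]
AᵀP(A−BK) = [9.5302 -19.0734; -19.0734 38.3948]
P' = Q + AᵀP(A−BK) = [9.7802 -19.0734; -19.0734 40.6448]
tr(P') = 50.4250


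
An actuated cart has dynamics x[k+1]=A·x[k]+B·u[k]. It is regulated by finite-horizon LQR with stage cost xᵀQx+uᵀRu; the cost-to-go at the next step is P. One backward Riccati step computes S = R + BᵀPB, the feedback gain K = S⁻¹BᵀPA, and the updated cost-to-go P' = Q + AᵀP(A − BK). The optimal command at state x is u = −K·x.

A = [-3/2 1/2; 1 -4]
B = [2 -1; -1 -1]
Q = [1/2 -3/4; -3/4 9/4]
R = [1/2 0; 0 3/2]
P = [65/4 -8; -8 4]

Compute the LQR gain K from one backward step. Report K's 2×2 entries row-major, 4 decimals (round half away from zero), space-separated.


BᵀP = [40.5000 -20.0000; -8.2500 4.0000]
S = R + BᵀPB = [1/2 0; 0 3/2] + [101.0000 -20.5000; -20.5000 4.2500] = [101.5000 -20.5000; -20.5000 5.7500]
BᵀPA = [-80.7500 100.2500; 16.3750 -20.1250]
K = S⁻¹·BᵀPA = [-0.7873 1.0031; 0.0409 0.0761]
A−BK = [0.1155 -1.4300; 0.2536 -2.9208]
AᵀP(A−BK) = [0.3178 -0.4370; -0.4370 1.0378]
P' = Q + AᵀP(A−BK) = [0.8178 -1.1870; -1.1870 3.2878]
tr(P') = 4.1056

-0.7873 1.0031 0.0409 0.0761


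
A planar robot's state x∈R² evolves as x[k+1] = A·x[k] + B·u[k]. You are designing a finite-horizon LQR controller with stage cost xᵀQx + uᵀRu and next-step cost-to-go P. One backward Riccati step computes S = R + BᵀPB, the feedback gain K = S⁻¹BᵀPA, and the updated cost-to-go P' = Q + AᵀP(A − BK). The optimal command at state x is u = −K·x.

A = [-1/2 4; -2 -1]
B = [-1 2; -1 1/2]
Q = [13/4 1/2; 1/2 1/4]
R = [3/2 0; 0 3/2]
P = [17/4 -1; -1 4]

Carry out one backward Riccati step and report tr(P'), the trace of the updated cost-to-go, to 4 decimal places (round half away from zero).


25.6904

BᵀP = [-3.2500 -3.0000; 8.0000 0.0000]
S = R + BᵀPB = [3/2 0; 0 3/2] + [6.2500 -8.0000; -8.0000 16.0000] = [7.7500 -8.0000; -8.0000 17.5000]
BᵀPA = [7.6250 -10.0000; -4.0000 32.0000]
K = S⁻¹·BᵀPA = [1.4162 1.1309; 0.4188 2.3455]
A−BK = [0.0785 0.4398; -0.7932 -1.0419]
AᵀP(A−BK) = [5.9391 7.7592; 7.7592 16.2513]
P' = Q + AᵀP(A−BK) = [9.1891 8.2592; 8.2592 16.5013]
tr(P') = 25.6904


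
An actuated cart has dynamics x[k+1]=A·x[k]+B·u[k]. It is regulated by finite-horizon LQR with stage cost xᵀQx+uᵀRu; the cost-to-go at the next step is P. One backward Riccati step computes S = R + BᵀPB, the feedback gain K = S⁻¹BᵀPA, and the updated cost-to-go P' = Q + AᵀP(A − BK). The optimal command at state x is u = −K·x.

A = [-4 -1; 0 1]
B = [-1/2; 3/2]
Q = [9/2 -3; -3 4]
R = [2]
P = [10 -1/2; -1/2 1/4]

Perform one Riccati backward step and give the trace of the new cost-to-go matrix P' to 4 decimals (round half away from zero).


BᵀP = [-5.7500 0.6250]
S = R + BᵀPB = [2] + [3.8125] = [5.8125]
BᵀPA = [23.0000 6.3750]
K = S⁻¹·BᵀPA = [3.9570 1.0968]
A−BK = [-2.0215 -0.4516; -5.9355 -0.6452]
AᵀP(A−BK) = [68.9892 16.7742; 16.7742 4.2581]
P' = Q + AᵀP(A−BK) = [73.4892 13.7742; 13.7742 8.2581]
tr(P') = 81.7473

81.7473


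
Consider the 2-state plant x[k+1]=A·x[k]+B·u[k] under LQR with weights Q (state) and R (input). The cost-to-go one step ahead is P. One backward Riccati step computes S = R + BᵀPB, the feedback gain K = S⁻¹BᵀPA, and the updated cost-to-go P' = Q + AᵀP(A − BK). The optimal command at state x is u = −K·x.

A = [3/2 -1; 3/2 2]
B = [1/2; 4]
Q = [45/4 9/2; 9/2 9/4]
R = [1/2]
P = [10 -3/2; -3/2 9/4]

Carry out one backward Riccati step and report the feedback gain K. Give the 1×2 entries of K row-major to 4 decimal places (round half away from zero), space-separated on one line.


BᵀP = [-1.0000 8.2500]
S = R + BᵀPB = [1/2] + [32.5000] = [33.0000]
BᵀPA = [10.8750 17.5000]
K = S⁻¹·BᵀPA = [0.3295 0.5303]
A−BK = [1.3352 -1.2652; 0.1818 -0.1212]
AᵀP(A−BK) = [17.2287 -16.2670; -16.2670 15.7197]
P' = Q + AᵀP(A−BK) = [28.4787 -11.7670; -11.7670 17.9697]
tr(P') = 46.4484

0.3295 0.5303


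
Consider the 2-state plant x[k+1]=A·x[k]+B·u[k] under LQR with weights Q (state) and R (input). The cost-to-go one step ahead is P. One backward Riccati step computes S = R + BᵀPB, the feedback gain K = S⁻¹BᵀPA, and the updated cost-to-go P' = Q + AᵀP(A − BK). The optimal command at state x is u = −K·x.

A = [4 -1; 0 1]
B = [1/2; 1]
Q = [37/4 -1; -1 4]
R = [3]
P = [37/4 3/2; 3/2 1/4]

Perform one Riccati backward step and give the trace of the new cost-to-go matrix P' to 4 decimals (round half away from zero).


BᵀP = [6.1250 1.0000]
S = R + BᵀPB = [3] + [4.0625] = [7.0625]
BᵀPA = [24.5000 -5.1250]
K = S⁻¹·BᵀPA = [3.4690 -0.7257]
A−BK = [2.2655 -0.6372; -3.4690 1.7257]
AᵀP(A−BK) = [63.0088 -13.2212; -13.2212 2.7810]
P' = Q + AᵀP(A−BK) = [72.2588 -14.2212; -14.2212 6.7810]
tr(P') = 79.0398

79.0398


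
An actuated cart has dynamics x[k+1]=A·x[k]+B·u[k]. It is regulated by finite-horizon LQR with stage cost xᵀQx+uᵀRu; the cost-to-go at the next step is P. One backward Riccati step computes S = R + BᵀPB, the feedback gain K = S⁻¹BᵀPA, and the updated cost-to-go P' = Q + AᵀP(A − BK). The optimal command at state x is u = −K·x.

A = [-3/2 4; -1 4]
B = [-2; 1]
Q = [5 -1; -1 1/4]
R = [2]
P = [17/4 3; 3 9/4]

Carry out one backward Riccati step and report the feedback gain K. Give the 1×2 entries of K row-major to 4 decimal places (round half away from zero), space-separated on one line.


BᵀP = [-5.5000 -3.7500]
S = R + BᵀPB = [2] + [7.2500] = [9.2500]
BᵀPA = [12.0000 -37.0000]
K = S⁻¹·BᵀPA = [1.2973 -4.0000]
A−BK = [1.0946 -4.0000; -2.2973 8.0000]
AᵀP(A−BK) = [5.2449 -16.5000; -16.5000 52.0000]
P' = Q + AᵀP(A−BK) = [10.2449 -17.5000; -17.5000 52.2500]
tr(P') = 62.4949

1.2973 -4.0000


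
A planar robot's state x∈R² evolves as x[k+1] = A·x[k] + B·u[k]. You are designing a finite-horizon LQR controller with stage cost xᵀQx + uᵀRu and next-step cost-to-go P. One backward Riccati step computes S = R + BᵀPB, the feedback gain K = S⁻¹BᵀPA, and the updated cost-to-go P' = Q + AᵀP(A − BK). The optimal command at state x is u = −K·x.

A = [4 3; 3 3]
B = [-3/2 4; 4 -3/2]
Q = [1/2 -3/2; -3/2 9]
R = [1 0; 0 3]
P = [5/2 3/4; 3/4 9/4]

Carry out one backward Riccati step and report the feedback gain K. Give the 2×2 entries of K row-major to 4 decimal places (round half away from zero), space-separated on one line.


1.2018 1.1084 1.3357 1.0731

BᵀP = [-0.7500 7.8750; 8.8750 -0.3750]
S = R + BᵀPB = [1 0; 0 3] + [32.6250 -14.8125; -14.8125 36.0625] = [33.6250 -14.8125; -14.8125 39.0625]
BᵀPA = [20.6250 21.3750; 34.3750 25.5000]
K = S⁻¹·BᵀPA = [1.2018 1.1084; 1.3357 1.0731]
A−BK = [0.4598 0.3702; 0.1964 0.1760]
AᵀP(A−BK) = [7.5476 6.2507; 6.2507 5.1933]
P' = Q + AᵀP(A−BK) = [8.0476 4.7507; 4.7507 14.1933]
tr(P') = 22.2409


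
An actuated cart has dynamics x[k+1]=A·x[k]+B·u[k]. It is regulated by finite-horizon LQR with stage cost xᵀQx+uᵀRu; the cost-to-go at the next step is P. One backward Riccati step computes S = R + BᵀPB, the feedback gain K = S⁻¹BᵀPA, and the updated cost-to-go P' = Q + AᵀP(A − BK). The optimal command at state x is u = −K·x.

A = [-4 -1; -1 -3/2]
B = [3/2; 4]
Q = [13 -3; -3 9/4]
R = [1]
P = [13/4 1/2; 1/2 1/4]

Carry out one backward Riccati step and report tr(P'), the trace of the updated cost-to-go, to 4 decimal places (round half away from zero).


BᵀP = [6.8750 1.7500]
S = R + BᵀPB = [1] + [17.3125] = [18.3125]
BᵀPA = [-29.2500 -9.5000]
K = S⁻¹·BᵀPA = [-1.5973 -0.5188]
A−BK = [-1.6041 -0.2218; 5.3891 0.5751]
AᵀP(A−BK) = [9.5299 1.7009; 1.7009 0.3842]
P' = Q + AᵀP(A−BK) = [22.5299 -1.2991; -1.2991 2.6342]
tr(P') = 25.1640

25.1640


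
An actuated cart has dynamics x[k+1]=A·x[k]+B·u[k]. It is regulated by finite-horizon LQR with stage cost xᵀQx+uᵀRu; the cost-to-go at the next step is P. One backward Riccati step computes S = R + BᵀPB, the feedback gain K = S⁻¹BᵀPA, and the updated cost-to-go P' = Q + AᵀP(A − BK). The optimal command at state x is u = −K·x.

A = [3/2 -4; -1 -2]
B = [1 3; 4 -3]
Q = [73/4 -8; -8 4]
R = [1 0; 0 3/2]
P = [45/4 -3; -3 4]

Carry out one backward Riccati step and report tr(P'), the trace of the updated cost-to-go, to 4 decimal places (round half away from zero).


25.2674

BᵀP = [-0.7500 13.0000; 42.7500 -21.0000]
S = R + BᵀPB = [1 0; 0 3/2] + [51.2500 -41.2500; -41.2500 191.2500] = [52.2500 -41.2500; -41.2500 192.7500]
BᵀPA = [-14.1250 -23.0000; 85.1250 -129.0000]
K = S⁻¹·BᵀPA = [0.0942 -1.1655; 0.4618 -0.9187]
A−BK = [0.0203 -0.0785; 0.0084 -0.0942]
AᵀP(A−BK) = [0.3327 -0.7596; -0.7596 2.6847]
P' = Q + AᵀP(A−BK) = [18.5827 -8.7596; -8.7596 6.6847]
tr(P') = 25.2674


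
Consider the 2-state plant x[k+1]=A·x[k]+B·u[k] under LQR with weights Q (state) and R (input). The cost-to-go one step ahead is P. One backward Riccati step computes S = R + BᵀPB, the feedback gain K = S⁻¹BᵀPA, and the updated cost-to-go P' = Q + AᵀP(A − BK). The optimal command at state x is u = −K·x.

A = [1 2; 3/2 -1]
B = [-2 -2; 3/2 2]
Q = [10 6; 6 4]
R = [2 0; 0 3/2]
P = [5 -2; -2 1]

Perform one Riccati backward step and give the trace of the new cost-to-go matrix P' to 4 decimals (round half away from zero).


15.3343

BᵀP = [-13.0000 5.5000; -14.0000 6.0000]
S = R + BᵀPB = [2 0; 0 3/2] + [34.2500 37.0000; 37.0000 40.0000] = [36.2500 37.0000; 37.0000 41.5000]
BᵀPA = [-4.7500 -31.5000; -5.0000 -34.0000]
K = S⁻¹·BᵀPA = [-0.0896 -0.3638; -0.0406 -0.4949]
A−BK = [0.7396 0.2825; 1.7156 0.5355]
AᵀP(A−BK) = [0.6214 0.2973; 0.2973 0.7128]
P' = Q + AᵀP(A−BK) = [10.6214 6.2973; 6.2973 4.7128]
tr(P') = 15.3343


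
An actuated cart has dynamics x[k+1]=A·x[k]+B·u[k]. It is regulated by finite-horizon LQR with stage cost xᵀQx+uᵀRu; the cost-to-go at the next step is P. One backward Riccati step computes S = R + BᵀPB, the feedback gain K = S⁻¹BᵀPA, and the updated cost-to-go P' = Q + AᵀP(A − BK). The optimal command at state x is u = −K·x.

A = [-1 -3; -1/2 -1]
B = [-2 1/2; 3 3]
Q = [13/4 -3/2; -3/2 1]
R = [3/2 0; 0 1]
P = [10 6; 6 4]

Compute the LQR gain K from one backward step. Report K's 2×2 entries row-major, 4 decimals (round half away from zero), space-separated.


0.2680 0.8279 -0.5258 -1.4465

BᵀP = [-2.0000 0.0000; 23.0000 15.0000]
S = R + BᵀPB = [3/2 0; 0 1] + [4.0000 -1.0000; -1.0000 56.5000] = [5.5000 -1.0000; -1.0000 57.5000]
BᵀPA = [2.0000 6.0000; -30.5000 -84.0000]
K = S⁻¹·BᵀPA = [0.2680 0.8279; -0.5258 -1.4465]
A−BK = [-0.2010 -0.6209; 0.2732 0.8557]
AᵀP(A−BK) = [0.4278 1.2268; 1.2268 3.5289]
P' = Q + AᵀP(A−BK) = [3.6778 -0.2732; -0.2732 4.5289]
tr(P') = 8.2068


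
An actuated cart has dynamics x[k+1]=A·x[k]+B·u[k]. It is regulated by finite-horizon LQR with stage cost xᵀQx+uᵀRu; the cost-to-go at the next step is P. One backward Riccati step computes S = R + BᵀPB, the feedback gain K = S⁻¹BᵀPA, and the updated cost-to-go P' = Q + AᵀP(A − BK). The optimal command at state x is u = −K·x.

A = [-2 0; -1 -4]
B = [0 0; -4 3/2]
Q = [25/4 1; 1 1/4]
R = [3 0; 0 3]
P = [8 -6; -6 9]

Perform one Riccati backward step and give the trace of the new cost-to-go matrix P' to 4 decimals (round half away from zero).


BᵀP = [24.0000 -36.0000; -9.0000 13.5000]
S = R + BᵀPB = [3 0; 0 3] + [144.0000 -54.0000; -54.0000 20.2500] = [147.0000 -54.0000; -54.0000 23.2500]
BᵀPA = [-12.0000 144.0000; 4.5000 -54.0000]
K = S⁻¹·BᵀPA = [-0.0717 0.8610; 0.0269 -0.3229]
A−BK = [-2.0000 0.0000; -1.3274 -0.0717]
AᵀP(A−BK) = [16.0179 -0.2152; -0.2152 2.5830]
P' = Q + AᵀP(A−BK) = [22.2679 0.7848; 0.7848 2.8330]
tr(P') = 25.1009

25.1009


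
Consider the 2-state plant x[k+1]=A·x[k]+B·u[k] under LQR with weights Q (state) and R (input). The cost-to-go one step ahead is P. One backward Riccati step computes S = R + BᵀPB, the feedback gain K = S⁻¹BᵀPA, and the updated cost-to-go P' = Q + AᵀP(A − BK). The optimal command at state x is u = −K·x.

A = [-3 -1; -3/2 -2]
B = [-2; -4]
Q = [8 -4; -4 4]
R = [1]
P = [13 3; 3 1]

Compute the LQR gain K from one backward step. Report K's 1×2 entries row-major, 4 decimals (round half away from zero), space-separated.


BᵀP = [-38.0000 -10.0000]
S = R + BᵀPB = [1] + [116.0000] = [117.0000]
BᵀPA = [129.0000 58.0000]
K = S⁻¹·BᵀPA = [1.1026 0.4957]
A−BK = [-0.7949 -0.0085; 2.9103 -0.0171]
AᵀP(A−BK) = [4.0192 0.5513; 0.5513 0.2479]
P' = Q + AᵀP(A−BK) = [12.0192 -3.4487; -3.4487 4.2479]
tr(P') = 16.2671

1.1026 0.4957


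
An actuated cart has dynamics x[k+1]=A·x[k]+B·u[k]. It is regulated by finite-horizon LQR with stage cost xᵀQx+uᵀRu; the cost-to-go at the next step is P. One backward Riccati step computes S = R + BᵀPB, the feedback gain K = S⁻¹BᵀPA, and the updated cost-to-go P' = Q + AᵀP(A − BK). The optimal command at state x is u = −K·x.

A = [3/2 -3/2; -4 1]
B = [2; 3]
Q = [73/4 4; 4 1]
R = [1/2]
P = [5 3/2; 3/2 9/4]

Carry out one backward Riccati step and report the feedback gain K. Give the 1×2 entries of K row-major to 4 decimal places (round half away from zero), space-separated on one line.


-0.2936 -0.2043

BᵀP = [14.5000 9.7500]
S = R + BᵀPB = [1/2] + [58.2500] = [58.7500]
BᵀPA = [-17.2500 -12.0000]
K = S⁻¹·BᵀPA = [-0.2936 -0.2043]
A−BK = [2.0872 -1.0915; -3.1191 1.6128]
AᵀP(A−BK) = [24.1851 -12.5234; -12.5234 6.5489]
P' = Q + AᵀP(A−BK) = [42.4351 -8.5234; -8.5234 7.5489]
tr(P') = 49.9840


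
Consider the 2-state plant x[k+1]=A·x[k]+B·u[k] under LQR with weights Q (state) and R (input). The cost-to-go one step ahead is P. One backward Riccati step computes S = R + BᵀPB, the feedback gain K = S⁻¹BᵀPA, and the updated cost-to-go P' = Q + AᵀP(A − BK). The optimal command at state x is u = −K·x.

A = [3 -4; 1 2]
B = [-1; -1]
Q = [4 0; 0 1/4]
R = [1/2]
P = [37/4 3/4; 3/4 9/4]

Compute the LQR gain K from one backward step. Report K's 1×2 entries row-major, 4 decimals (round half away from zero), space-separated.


-2.4444 2.5185

BᵀP = [-10.0000 -3.0000]
S = R + BᵀPB = [1/2] + [13.0000] = [13.5000]
BᵀPA = [-33.0000 34.0000]
K = S⁻¹·BᵀPA = [-2.4444 2.5185]
A−BK = [0.5556 -1.4815; -1.4444 4.5185]
AᵀP(A−BK) = [9.3333 -21.8889; -21.8889 59.3704]
P' = Q + AᵀP(A−BK) = [13.3333 -21.8889; -21.8889 59.6204]
tr(P') = 72.9537


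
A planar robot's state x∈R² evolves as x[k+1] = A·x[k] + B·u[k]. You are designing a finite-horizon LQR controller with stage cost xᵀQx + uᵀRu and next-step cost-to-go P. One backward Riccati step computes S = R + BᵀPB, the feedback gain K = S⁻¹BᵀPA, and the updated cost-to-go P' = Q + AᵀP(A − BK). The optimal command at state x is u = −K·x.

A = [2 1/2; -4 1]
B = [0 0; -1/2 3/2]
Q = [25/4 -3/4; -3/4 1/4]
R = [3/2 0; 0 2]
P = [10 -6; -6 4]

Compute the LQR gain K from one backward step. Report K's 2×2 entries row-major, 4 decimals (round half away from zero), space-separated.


1.5135 -0.0541 -3.4054 0.1216

BᵀP = [3.0000 -2.0000; -9.0000 6.0000]
S = R + BᵀPB = [3/2 0; 0 2] + [1.0000 -3.0000; -3.0000 9.0000] = [2.5000 -3.0000; -3.0000 11.0000]
BᵀPA = [14.0000 -0.5000; -42.0000 1.5000]
K = S⁻¹·BᵀPA = [1.5135 -0.0541; -3.4054 0.1216]
A−BK = [2.0000 0.5000; 1.8649 0.7905]
AᵀP(A−BK) = [35.7838 -0.1351; -0.1351 0.2905]
P' = Q + AᵀP(A−BK) = [42.0338 -0.8851; -0.8851 0.5405]
tr(P') = 42.5743


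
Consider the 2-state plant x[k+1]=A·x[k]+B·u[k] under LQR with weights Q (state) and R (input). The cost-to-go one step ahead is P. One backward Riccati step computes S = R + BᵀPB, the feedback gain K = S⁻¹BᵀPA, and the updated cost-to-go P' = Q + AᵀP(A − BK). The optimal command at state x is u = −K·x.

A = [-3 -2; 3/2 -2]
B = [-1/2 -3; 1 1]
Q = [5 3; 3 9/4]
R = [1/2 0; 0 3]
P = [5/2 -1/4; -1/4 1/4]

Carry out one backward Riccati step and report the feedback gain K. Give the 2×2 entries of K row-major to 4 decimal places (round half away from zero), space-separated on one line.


0.8431 -0.2193 0.7574 0.5347

BᵀP = [-1.5000 0.3750; -7.7500 1.0000]
S = R + BᵀPB = [1/2 0; 0 3] + [1.1250 4.8750; 4.8750 24.2500] = [1.6250 4.8750; 4.8750 27.2500]
BᵀPA = [5.0625 2.2500; 24.7500 13.5000]
K = S⁻¹·BᵀPA = [0.8431 -0.2193; 0.7574 0.5347]
A−BK = [-0.3062 -0.5057; -0.1005 -2.3153]
AᵀP(A−BK) = [2.2980 1.3778; 1.3778 2.2757]
P' = Q + AᵀP(A−BK) = [7.2980 4.3778; 4.3778 4.5257]
tr(P') = 11.8237


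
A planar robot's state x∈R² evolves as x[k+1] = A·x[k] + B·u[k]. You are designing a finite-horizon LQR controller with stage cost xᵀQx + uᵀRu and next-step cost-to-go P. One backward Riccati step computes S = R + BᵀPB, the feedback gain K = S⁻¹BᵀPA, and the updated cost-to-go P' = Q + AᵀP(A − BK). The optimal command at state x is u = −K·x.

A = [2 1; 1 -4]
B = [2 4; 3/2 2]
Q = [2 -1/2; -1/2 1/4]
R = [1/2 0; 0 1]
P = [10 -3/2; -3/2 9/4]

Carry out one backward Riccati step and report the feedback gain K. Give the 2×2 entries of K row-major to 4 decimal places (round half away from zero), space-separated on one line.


0.1888 -3.7501 0.4038 2.1375

BᵀP = [17.7500 0.3750; 37.0000 -1.5000]
S = R + BᵀPB = [1/2 0; 0 1] + [36.0625 71.7500; 71.7500 145.0000] = [36.5625 71.7500; 71.7500 146.0000]
BᵀPA = [35.8750 16.2500; 72.5000 43.0000]
K = S⁻¹·BᵀPA = [0.1888 -3.7501; 0.4038 2.1375]
A−BK = [0.0072 -0.0497; -0.0908 -2.6498]
AᵀP(A−BK) = [0.2019 1.0687; 1.0687 27.0283]
P' = Q + AᵀP(A−BK) = [2.2019 0.5687; 0.5687 27.2783]
tr(P') = 29.4802


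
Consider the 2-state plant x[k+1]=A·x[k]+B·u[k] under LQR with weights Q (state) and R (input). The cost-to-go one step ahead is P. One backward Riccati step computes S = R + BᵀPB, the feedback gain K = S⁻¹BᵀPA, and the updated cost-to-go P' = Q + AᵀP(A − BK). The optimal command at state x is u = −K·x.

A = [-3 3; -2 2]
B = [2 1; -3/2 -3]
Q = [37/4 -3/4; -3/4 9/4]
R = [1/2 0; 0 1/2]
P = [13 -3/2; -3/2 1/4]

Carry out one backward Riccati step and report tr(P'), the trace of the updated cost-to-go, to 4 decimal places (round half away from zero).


BᵀP = [28.2500 -3.3750; 17.5000 -2.2500]
S = R + BᵀPB = [1/2 0; 0 1/2] + [61.5625 38.3750; 38.3750 24.2500] = [62.0625 38.3750; 38.3750 24.7500]
BᵀPA = [-78.0000 78.0000; -48.0000 48.0000]
K = S⁻¹·BᵀPA = [-1.3958 1.3958; 0.2247 -0.2247]
A−BK = [-0.4332 0.4332; -3.4194 3.4194]
AᵀP(A−BK) = [1.9182 -1.9182; -1.9182 1.9182]
P' = Q + AᵀP(A−BK) = [11.1682 -2.6682; -2.6682 4.1682]
tr(P') = 15.3364

15.3364


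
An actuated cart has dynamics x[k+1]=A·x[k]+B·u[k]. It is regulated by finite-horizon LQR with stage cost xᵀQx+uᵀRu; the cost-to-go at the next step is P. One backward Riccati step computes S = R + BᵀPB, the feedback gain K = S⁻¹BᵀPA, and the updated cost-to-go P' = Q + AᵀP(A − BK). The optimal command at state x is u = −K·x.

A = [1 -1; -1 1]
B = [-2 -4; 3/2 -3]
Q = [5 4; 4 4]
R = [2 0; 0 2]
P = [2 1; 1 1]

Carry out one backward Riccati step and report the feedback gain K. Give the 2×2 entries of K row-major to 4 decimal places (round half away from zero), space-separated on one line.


-0.3072 0.3072 -0.0070 0.0070

BᵀP = [-2.5000 -0.5000; -11.0000 -7.0000]
S = R + BᵀPB = [2 0; 0 2] + [4.2500 11.5000; 11.5000 65.0000] = [6.2500 11.5000; 11.5000 67.0000]
BᵀPA = [-2.0000 2.0000; -4.0000 4.0000]
K = S⁻¹·BᵀPA = [-0.3072 0.3072; -0.0070 0.0070]
A−BK = [0.3578 -0.3578; -0.5602 0.5602]
AᵀP(A−BK) = [0.3578 -0.3578; -0.3578 0.3578]
P' = Q + AᵀP(A−BK) = [5.3578 3.6422; 3.6422 4.3578]
tr(P') = 9.7155


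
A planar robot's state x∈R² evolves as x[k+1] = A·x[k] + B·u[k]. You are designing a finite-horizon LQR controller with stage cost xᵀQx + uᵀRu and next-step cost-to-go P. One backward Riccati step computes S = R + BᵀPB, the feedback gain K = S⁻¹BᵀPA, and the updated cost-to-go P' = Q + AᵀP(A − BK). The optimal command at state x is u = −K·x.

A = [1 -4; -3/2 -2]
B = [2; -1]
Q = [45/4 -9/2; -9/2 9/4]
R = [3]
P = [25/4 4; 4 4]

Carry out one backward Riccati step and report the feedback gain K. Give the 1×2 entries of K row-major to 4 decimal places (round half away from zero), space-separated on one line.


0.1563 -2.6250

BᵀP = [8.5000 4.0000]
S = R + BᵀPB = [3] + [13.0000] = [16.0000]
BᵀPA = [2.5000 -42.0000]
K = S⁻¹·BᵀPA = [0.1563 -2.6250]
A−BK = [0.6875 1.2500; -1.3438 -4.6250]
AᵀP(A−BK) = [2.8594 9.5625; 9.5625 69.7500]
P' = Q + AᵀP(A−BK) = [14.1094 5.0625; 5.0625 72.0000]
tr(P') = 86.1094


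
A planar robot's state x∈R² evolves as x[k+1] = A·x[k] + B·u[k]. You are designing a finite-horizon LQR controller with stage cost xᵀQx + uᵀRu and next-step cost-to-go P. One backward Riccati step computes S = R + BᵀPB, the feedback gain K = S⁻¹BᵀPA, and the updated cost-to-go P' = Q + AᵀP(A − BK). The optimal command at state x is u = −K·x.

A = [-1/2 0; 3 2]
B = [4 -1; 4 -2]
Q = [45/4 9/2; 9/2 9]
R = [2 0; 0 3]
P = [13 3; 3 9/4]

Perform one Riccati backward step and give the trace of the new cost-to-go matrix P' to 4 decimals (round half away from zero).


BᵀP = [64.0000 21.0000; -19.0000 -7.5000]
S = R + BᵀPB = [2 0; 0 3] + [340.0000 -106.0000; -106.0000 34.0000] = [342.0000 -106.0000; -106.0000 37.0000]
BᵀPA = [31.0000 42.0000; -13.0000 -15.0000]
K = S⁻¹·BᵀPA = [-0.1629 -0.0254; -0.8181 -0.4781]
A−BK = [-0.6664 -0.3766; 2.0155 1.1453]
AᵀP(A−BK) = [8.9154 5.0712; 5.0712 2.8942]
P' = Q + AᵀP(A−BK) = [20.1654 9.5712; 9.5712 11.8942]
tr(P') = 32.0596

32.0596


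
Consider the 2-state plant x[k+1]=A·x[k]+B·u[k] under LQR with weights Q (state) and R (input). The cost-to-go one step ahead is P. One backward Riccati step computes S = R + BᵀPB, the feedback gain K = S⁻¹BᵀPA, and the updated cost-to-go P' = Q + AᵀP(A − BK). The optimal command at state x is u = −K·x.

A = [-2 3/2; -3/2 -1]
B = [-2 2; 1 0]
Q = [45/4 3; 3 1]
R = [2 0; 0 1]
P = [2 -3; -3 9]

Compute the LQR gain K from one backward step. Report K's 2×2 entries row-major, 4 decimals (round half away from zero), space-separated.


-0.7530 -0.7410 -1.0602 0.1807

BᵀP = [-7.0000 15.0000; 4.0000 -6.0000]
S = R + BᵀPB = [2 0; 0 1] + [29.0000 -14.0000; -14.0000 8.0000] = [31.0000 -14.0000; -14.0000 9.0000]
BᵀPA = [-8.5000 -25.5000; 1.0000 12.0000]
K = S⁻¹·BᵀPA = [-0.7530 -0.7410; -1.0602 0.1807]
A−BK = [-1.3855 -0.3434; -0.7470 -0.2590]
AᵀP(A−BK) = [4.9096 1.7711; 1.7711 1.4367]
P' = Q + AᵀP(A−BK) = [16.1596 4.7711; 4.7711 2.4367]
tr(P') = 18.5964


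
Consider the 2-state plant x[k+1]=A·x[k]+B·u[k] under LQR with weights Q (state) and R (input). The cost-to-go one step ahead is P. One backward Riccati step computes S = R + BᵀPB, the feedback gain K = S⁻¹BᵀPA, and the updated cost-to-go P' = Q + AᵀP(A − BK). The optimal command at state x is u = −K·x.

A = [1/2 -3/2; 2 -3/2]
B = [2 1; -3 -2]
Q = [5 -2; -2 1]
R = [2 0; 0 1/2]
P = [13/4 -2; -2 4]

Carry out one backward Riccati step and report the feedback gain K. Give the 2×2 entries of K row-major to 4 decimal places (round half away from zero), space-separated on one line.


0.1399 -0.3750 -0.8144 0.7500

BᵀP = [12.5000 -16.0000; 7.2500 -10.0000]
S = R + BᵀPB = [2 0; 0 1/2] + [73.0000 44.5000; 44.5000 27.2500] = [75.0000 44.5000; 44.5000 27.7500]
BᵀPA = [-25.7500 5.2500; -16.3750 4.1250]
K = S⁻¹·BᵀPA = [0.1399 -0.3750; -0.8144 0.7500]
A−BK = [1.0347 -1.5000; 0.7908 -1.1250]
AᵀP(A−BK) = [3.0786 -4.3125; -4.3125 6.1875]
P' = Q + AᵀP(A−BK) = [8.0786 -6.3125; -6.3125 7.1875]
tr(P') = 15.2661


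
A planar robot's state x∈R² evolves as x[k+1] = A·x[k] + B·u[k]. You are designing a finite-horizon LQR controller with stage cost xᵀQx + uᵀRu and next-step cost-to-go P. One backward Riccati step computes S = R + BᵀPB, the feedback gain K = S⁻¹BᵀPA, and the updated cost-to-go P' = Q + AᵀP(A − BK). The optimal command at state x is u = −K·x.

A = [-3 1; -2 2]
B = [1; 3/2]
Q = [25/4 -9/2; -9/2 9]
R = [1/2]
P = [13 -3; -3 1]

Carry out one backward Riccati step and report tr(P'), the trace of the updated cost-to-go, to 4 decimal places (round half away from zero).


25.7685

BᵀP = [8.5000 -1.5000]
S = R + BᵀPB = [1/2] + [6.2500] = [6.7500]
BᵀPA = [-22.5000 5.5000]
K = S⁻¹·BᵀPA = [-3.3333 0.8148]
A−BK = [0.3333 0.1852; 3.0000 0.7778]
AᵀP(A−BK) = [10.0000 -0.6667; -0.6667 0.5185]
P' = Q + AᵀP(A−BK) = [16.2500 -5.1667; -5.1667 9.5185]
tr(P') = 25.7685


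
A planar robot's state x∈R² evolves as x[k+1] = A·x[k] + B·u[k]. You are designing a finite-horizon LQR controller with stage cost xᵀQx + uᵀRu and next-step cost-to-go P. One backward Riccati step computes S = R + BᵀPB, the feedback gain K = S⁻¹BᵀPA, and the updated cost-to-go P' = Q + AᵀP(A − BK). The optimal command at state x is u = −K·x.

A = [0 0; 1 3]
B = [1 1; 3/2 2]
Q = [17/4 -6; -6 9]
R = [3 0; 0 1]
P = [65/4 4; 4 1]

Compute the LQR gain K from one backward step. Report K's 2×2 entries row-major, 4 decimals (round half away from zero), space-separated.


0.0378 0.1133 0.1274 0.3821

BᵀP = [22.2500 5.5000; 24.2500 6.0000]
S = R + BᵀPB = [3 0; 0 1] + [30.5000 33.2500; 33.2500 36.2500] = [33.5000 33.2500; 33.2500 37.2500]
BᵀPA = [5.5000 16.5000; 6.0000 18.0000]
K = S⁻¹·BᵀPA = [0.0378 0.1133; 0.1274 0.3821]
A−BK = [-0.1651 -0.4954; 0.6886 2.0659]
AᵀP(A−BK) = [0.0281 0.0843; 0.0843 0.2530]
P' = Q + AᵀP(A−BK) = [4.2781 -5.9157; -5.9157 9.2530]
tr(P') = 13.5311


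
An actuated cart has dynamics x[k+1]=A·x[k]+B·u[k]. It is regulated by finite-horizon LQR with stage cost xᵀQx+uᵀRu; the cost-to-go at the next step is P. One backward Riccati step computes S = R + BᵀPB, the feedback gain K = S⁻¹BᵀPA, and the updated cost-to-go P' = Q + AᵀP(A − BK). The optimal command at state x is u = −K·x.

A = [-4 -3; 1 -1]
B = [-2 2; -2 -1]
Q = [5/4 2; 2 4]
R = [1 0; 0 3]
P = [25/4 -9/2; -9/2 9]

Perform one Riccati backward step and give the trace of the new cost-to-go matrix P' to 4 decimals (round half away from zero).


15.1531

BᵀP = [-3.5000 -9.0000; 17.0000 -18.0000]
S = R + BᵀPB = [1 0; 0 3] + [25.0000 2.0000; 2.0000 52.0000] = [26.0000 2.0000; 2.0000 55.0000]
BᵀPA = [5.0000 19.5000; -86.0000 -33.0000]
K = S⁻¹·BᵀPA = [0.3135 0.7984; -1.5750 -0.6290]
A−BK = [-0.2230 -0.1452; 0.0519 -0.0323]
AᵀP(A−BK) = [7.9797 3.4113; 3.4113 1.9234]
P' = Q + AᵀP(A−BK) = [9.2297 5.4113; 5.4113 5.9234]
tr(P') = 15.1531


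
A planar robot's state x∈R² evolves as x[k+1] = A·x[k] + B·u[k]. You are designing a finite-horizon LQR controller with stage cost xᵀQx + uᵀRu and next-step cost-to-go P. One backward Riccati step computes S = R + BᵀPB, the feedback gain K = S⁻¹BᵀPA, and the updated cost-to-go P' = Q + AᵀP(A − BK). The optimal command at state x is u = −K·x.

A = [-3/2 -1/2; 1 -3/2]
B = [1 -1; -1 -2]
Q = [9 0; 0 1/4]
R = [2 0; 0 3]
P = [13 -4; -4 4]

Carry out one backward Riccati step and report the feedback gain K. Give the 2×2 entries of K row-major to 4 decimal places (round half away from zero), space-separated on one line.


-1.2355 0.1497 0.1415 0.5406

BᵀP = [17.0000 -8.0000; -5.0000 -4.0000]
S = R + BᵀPB = [2 0; 0 3] + [25.0000 -1.0000; -1.0000 13.0000] = [27.0000 -1.0000; -1.0000 16.0000]
BᵀPA = [-33.5000 3.5000; 3.5000 8.5000]
K = S⁻¹·BᵀPA = [-1.2355 0.1497; 0.1415 0.5406]
A−BK = [-0.1230 -0.1090; 0.0476 -0.2691]
AᵀP(A−BK) = [3.3654 -0.1288; -0.1288 1.1311]
P' = Q + AᵀP(A−BK) = [12.3654 -0.1288; -0.1288 1.3811]
tr(P') = 13.7465


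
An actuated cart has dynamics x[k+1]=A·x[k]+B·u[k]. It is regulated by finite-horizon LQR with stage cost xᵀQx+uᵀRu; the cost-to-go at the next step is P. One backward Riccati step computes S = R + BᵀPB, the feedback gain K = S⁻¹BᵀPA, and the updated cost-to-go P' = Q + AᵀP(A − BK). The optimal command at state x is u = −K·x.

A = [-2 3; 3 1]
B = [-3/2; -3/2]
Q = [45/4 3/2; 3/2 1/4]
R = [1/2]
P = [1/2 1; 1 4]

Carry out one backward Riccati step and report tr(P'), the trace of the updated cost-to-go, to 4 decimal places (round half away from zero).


BᵀP = [-2.2500 -7.5000]
S = R + BᵀPB = [1/2] + [14.6250] = [15.1250]
BᵀPA = [-18.0000 -14.2500]
K = S⁻¹·BᵀPA = [-1.1901 -0.9421]
A−BK = [-3.7851 1.5868; 1.2149 -0.4132]
AᵀP(A−BK) = [4.5785 -0.9587; -0.9587 1.0744]
P' = Q + AᵀP(A−BK) = [15.8285 0.5413; 0.5413 1.3244]
tr(P') = 17.1529

17.1529


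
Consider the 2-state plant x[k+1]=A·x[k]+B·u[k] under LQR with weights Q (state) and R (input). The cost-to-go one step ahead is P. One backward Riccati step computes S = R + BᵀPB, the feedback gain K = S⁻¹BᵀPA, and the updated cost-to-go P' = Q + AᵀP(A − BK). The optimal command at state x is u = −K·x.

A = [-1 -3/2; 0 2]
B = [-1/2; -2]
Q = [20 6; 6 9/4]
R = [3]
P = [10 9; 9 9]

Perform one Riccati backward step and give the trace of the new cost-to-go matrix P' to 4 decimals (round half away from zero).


26.0063

BᵀP = [-23.0000 -22.5000]
S = R + BᵀPB = [3] + [56.5000] = [59.5000]
BᵀPA = [23.0000 -10.5000]
K = S⁻¹·BᵀPA = [0.3866 -0.1765]
A−BK = [-0.8067 -1.5882; 0.7731 1.6471]
AᵀP(A−BK) = [1.1092 1.0588; 1.0588 2.6471]
P' = Q + AᵀP(A−BK) = [21.1092 7.0588; 7.0588 4.8971]
tr(P') = 26.0063


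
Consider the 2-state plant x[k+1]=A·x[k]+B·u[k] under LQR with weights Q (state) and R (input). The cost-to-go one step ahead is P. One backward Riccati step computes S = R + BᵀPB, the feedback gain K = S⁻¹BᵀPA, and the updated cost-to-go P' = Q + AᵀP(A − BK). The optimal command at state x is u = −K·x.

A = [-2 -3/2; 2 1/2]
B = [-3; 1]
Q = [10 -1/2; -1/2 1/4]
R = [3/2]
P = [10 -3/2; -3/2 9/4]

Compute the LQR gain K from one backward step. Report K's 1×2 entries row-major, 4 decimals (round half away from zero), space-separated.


BᵀP = [-31.5000 6.7500]
S = R + BᵀPB = [3/2] + [101.2500] = [102.7500]
BᵀPA = [76.5000 50.6250]
K = S⁻¹·BᵀPA = [0.7445 0.4927]
A−BK = [0.2336 -0.0219; 1.2555 0.0073]
AᵀP(A−BK) = [4.0438 0.5584; 0.5584 0.3695]
P' = Q + AᵀP(A−BK) = [14.0438 0.0584; 0.0584 0.6195]
tr(P') = 14.6633

0.7445 0.4927


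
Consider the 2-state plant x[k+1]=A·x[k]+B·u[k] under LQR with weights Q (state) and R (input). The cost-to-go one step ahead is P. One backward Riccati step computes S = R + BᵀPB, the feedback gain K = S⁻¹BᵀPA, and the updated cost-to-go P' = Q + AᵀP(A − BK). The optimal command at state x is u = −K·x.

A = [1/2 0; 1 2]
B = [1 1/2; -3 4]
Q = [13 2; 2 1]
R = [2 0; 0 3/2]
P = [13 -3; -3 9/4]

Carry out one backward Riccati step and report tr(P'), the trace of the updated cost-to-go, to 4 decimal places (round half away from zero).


BᵀP = [22.0000 -9.7500; -5.5000 7.5000]
S = R + BᵀPB = [2 0; 0 3/2] + [51.2500 -28.0000; -28.0000 27.2500] = [53.2500 -28.0000; -28.0000 28.7500]
BᵀPA = [1.2500 -19.5000; 4.7500 15.0000]
K = S⁻¹·BᵀPA = [0.2262 -0.1883; 0.3855 0.3384]
A−BK = [0.0811 0.0191; 0.1366 0.0817]
AᵀP(A−BK) = [0.3862 0.1280; 0.1280 0.2530]
P' = Q + AᵀP(A−BK) = [13.3862 2.1280; 2.1280 1.2530]
tr(P') = 14.6392

14.6392


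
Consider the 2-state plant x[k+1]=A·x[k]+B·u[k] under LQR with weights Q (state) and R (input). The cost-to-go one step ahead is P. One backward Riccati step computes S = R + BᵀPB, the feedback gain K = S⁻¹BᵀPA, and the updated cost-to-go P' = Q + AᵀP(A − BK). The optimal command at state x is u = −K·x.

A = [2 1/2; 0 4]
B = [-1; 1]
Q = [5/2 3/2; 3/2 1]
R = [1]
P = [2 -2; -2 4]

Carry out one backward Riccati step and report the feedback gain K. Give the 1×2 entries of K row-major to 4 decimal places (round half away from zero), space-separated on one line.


-0.7273 2.0000

BᵀP = [-4.0000 6.0000]
S = R + BᵀPB = [1] + [10.0000] = [11.0000]
BᵀPA = [-8.0000 22.0000]
K = S⁻¹·BᵀPA = [-0.7273 2.0000]
A−BK = [1.2727 2.5000; 0.7273 2.0000]
AᵀP(A−BK) = [2.1818 2.0000; 2.0000 12.5000]
P' = Q + AᵀP(A−BK) = [4.6818 3.5000; 3.5000 13.5000]
tr(P') = 18.1818
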